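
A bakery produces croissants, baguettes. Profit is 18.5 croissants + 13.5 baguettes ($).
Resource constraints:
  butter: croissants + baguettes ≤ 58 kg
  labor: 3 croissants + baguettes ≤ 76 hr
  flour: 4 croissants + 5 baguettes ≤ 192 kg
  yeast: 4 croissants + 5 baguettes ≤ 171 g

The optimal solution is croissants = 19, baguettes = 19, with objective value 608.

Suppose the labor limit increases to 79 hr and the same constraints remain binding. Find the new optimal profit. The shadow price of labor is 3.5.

Δb = 3, so new z* = 608 + (3.5)·(3) = 608 + 10.5 = 618.5.

618.5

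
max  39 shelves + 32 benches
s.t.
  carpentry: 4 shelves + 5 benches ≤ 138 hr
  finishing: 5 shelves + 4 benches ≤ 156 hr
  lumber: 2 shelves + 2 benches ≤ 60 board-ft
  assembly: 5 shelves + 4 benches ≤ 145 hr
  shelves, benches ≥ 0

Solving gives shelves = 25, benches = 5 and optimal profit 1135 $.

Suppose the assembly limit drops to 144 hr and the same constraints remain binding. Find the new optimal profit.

At the optimum: carpentry uses 125 of 138 (slack = 13); finishing uses 145 of 156 (slack = 11); lumber uses 60 of 60 (binding); assembly uses 145 of 145 (binding).
Slack constraints have shadow price 0 (complementary slackness).
The binding rows give the dual system: 2·y_lumber + 5·y_assembly = 39 and 2·y_lumber + 4·y_assembly = 32.
This yields shadow prices y_lumber = 2, y_assembly = 7.
Δz = y_assembly·Δb = 7 × (-1) = -7, so new z* = 1135 − 7 = 1128.

1128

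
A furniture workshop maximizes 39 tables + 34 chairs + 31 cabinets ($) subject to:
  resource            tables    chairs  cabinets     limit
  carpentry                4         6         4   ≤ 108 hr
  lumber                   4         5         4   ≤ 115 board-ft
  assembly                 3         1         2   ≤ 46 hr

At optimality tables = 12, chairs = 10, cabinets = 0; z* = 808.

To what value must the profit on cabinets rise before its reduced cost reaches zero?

Binding: carpentry and assembly. Non-binding: lumber (17 unused).
Slack constraints have shadow price 0 (complementary slackness).
The binding rows give the dual system: 4·y_carpentry + 3·y_assembly = 39 and 6·y_carpentry + 1·y_assembly = 34.
This yields shadow prices y_carpentry = 4.5, y_assembly = 7.
cabinets enters the basis when its profit ≥ yᵀa₃ = 4.5·4 + 7·2 = 32.

32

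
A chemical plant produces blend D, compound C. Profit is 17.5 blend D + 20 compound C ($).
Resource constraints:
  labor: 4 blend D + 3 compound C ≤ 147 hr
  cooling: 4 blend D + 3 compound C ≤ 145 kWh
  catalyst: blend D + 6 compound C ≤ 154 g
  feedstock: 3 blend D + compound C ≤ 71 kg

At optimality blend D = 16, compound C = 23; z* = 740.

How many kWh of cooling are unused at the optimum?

cooling used = 4·16 + 3·23 = 133; slack = 145 − 133 = 12.

12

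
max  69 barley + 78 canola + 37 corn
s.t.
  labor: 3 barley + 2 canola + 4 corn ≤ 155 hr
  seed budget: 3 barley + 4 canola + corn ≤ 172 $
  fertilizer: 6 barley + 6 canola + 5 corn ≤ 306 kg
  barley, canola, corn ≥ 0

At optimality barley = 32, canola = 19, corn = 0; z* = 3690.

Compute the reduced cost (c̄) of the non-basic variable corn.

Check each constraint at x*: labor 134/155 (slack 21); seed budget 172/172 (tight); fertilizer 306/306 (tight).
Slack constraints have shadow price 0 (complementary slackness).
From A_Bᵀ y = c: 3·y_seed budget + 6·y_fertilizer = 69; 4·y_seed budget + 6·y_fertilizer = 78.
→ y_seed budget = 9 and y_fertilizer = 7.
Reduced cost of corn: c₃ − yᵀa₃ = 37 − (9·1 + 7·5) = 37 − 44 = -7.

-7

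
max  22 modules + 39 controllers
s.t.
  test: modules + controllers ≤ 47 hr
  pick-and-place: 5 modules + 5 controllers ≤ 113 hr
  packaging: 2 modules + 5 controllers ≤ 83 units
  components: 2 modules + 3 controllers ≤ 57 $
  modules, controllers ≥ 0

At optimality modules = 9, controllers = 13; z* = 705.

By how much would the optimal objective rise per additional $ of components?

8

Check each constraint at x*: test 22/47 (slack 25); pick-and-place 110/113 (slack 3); packaging 83/83 (tight); components 57/57 (tight).
Since test, pick-and-place are not tight, their duals are 0.
From A_Bᵀ y = c: 2·y_packaging + 2·y_components = 22; 5·y_packaging + 3·y_components = 39.
→ y_packaging = 3 and y_components = 8.
Shadow price of components = 8.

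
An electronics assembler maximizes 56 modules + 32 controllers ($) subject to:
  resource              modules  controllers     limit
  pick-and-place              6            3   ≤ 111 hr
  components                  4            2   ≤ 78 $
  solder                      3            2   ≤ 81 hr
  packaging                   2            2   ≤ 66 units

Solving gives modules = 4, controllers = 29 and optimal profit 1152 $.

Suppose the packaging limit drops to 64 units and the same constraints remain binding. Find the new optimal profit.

Check each constraint at x*: pick-and-place 111/111 (tight); components 74/78 (slack 4); solder 70/81 (slack 11); packaging 66/66 (tight).
Since components, solder are not tight, their duals are 0.
Dual feasibility on the basic columns requires 6·y_pick-and-place + 2·y_packaging = 56, 3·y_pick-and-place + 2·y_packaging = 32.
This yields shadow prices y_pick-and-place = 8, y_packaging = 4.
Δz = y_packaging·Δb = 4 × (-2) = -8, so new z* = 1152 − 8 = 1144.

1144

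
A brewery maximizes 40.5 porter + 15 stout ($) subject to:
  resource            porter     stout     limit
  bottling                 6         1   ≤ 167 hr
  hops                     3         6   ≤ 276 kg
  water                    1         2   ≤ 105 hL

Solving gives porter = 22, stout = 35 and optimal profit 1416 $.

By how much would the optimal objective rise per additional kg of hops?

1.5

Check each constraint at x*: bottling 167/167 (tight); hops 276/276 (tight); water 92/105 (slack 13).
Slack constraints have shadow price 0 (complementary slackness).
Dual feasibility on the basic columns requires 6·y_bottling + 3·y_hops = 40.5, 1·y_bottling + 6·y_hops = 15.
→ y_bottling = 6 and y_hops = 1.5.
Shadow price of hops = 1.5.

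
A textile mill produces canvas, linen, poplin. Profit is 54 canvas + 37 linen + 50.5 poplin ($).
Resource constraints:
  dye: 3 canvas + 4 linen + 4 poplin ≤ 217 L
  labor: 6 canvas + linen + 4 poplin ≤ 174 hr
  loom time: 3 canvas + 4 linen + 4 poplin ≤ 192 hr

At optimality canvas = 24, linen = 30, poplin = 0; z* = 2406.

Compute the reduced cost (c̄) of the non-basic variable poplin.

Check each constraint at x*: dye 192/217 (slack 25); labor 174/174 (tight); loom time 192/192 (tight).
Since dye is not tight, its dual is 0.
From A_Bᵀ y = c: 6·y_labor + 3·y_loom time = 54; 1·y_labor + 4·y_loom time = 37.
Solving: y_labor = 5, y_loom time = 8.
Reduced cost of poplin: c₃ − yᵀa₃ = 50.5 − (5·4 + 8·4) = 50.5 − 52 = -1.5.

-1.5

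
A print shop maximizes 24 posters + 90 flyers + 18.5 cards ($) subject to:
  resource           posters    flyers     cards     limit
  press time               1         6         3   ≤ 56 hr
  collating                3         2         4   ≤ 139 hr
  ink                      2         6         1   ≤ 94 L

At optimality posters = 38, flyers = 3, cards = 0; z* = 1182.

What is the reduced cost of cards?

-8.5

At the optimum: press time uses 56 of 56 (binding); collating uses 120 of 139 (slack = 19); ink uses 94 of 94 (binding).
By complementary slackness, y = 0 for the non-binding constraint.
Dual feasibility on the basic columns requires 1·y_press time + 2·y_ink = 24, 6·y_press time + 6·y_ink = 90.
→ y_press time = 6 and y_ink = 9.
Reduced cost of cards: c₃ − yᵀa₃ = 18.5 − (6·3 + 9·1) = 18.5 − 27 = -8.5.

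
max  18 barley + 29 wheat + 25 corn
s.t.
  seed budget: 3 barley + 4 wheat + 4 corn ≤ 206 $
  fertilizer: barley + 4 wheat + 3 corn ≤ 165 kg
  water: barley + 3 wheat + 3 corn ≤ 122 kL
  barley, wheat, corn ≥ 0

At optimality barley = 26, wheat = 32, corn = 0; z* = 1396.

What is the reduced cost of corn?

-4

Check each constraint at x*: seed budget 206/206 (tight); fertilizer 154/165 (slack 11); water 122/122 (tight).
Slack constraints have shadow price 0 (complementary slackness).
From A_Bᵀ y = c: 3·y_seed budget + 1·y_water = 18; 4·y_seed budget + 3·y_water = 29.
→ y_seed budget = 5 and y_water = 3.
Reduced cost of corn: c₃ − yᵀa₃ = 25 − (5·4 + 3·3) = 25 − 29 = -4.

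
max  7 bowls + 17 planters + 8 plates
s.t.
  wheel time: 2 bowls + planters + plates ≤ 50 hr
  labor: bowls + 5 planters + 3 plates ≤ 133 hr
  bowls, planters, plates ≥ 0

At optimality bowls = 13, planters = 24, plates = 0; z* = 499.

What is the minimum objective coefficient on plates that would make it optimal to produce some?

Both wheel time and labor are binding at x*.
Dual feasibility on the basic columns requires 2·y_wheel time + 1·y_labor = 7, 1·y_wheel time + 5·y_labor = 17.
→ y_wheel time = 2 and y_labor = 3.
plates enters the basis when its profit ≥ yᵀa₃ = 2·1 + 3·3 = 11.

11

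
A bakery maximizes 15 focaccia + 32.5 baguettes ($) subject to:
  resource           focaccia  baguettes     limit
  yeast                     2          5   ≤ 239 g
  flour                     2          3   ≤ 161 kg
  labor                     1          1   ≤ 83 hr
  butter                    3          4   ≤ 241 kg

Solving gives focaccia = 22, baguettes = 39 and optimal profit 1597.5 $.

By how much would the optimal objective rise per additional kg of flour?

2.5

At the optimum: yeast uses 239 of 239 (binding); flour uses 161 of 161 (binding); labor uses 61 of 83 (slack = 22); butter uses 222 of 241 (slack = 19).
By complementary slackness, y = 0 for the non-binding constraints.
Dual feasibility on the basic columns requires 2·y_yeast + 2·y_flour = 15, 5·y_yeast + 3·y_flour = 32.5.
→ y_yeast = 5 and y_flour = 2.5.
Shadow price of flour = 2.5.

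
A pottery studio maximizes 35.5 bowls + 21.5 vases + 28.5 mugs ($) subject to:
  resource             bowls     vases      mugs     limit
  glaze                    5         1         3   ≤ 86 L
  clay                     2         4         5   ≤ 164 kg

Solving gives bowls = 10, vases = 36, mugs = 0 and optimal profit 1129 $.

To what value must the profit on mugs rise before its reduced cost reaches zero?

36.5

At the optimum: glaze uses 86 of 86 (binding); clay uses 164 of 164 (binding).
From A_Bᵀ y = c: 5·y_glaze + 2·y_clay = 35.5; 1·y_glaze + 4·y_clay = 21.5.
This yields shadow prices y_glaze = 5.5, y_clay = 4.
mugs enters the basis when its profit ≥ yᵀa₃ = 5.5·3 + 4·5 = 36.5.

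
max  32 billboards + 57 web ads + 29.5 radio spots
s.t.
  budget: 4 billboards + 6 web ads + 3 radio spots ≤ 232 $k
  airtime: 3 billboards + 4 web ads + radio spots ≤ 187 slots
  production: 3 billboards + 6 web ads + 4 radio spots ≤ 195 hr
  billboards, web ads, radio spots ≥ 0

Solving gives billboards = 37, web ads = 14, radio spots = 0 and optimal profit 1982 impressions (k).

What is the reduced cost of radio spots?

At the optimum: budget uses 232 of 232 (binding); airtime uses 167 of 187 (slack = 20); production uses 195 of 195 (binding).
Slack constraints have shadow price 0 (complementary slackness).
The binding rows give the dual system: 4·y_budget + 3·y_production = 32 and 6·y_budget + 6·y_production = 57.
Solving: y_budget = 3.5, y_production = 6.
Reduced cost of radio spots: c₃ − yᵀa₃ = 29.5 − (3.5·3 + 6·4) = 29.5 − 34.5 = -5.

-5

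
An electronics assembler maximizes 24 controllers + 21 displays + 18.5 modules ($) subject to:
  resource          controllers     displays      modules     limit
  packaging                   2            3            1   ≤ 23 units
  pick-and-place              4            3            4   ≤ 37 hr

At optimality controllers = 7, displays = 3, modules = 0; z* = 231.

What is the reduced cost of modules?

Check each constraint at x*: packaging 23/23 (tight); pick-and-place 37/37 (tight).
The binding rows give the dual system: 2·y_packaging + 4·y_pick-and-place = 24 and 3·y_packaging + 3·y_pick-and-place = 21.
→ y_packaging = 2 and y_pick-and-place = 5.
Reduced cost of modules: c₃ − yᵀa₃ = 18.5 − (2·1 + 5·4) = 18.5 − 22 = -3.5.

-3.5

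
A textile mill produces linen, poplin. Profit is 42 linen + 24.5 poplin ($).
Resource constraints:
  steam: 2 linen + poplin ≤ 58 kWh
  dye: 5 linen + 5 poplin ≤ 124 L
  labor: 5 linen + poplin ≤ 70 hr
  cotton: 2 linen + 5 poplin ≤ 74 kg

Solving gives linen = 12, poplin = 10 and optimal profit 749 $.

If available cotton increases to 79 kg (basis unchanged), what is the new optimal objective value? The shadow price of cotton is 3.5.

Δb = 5, so new z* = 749 + (3.5)·(5) = 749 + 17.5 = 766.5.

766.5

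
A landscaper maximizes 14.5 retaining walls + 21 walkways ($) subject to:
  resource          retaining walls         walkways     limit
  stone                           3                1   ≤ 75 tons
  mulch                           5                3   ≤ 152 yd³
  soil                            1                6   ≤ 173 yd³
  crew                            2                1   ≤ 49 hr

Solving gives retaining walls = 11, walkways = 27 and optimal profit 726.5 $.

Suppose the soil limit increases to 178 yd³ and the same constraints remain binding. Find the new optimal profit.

Binding: soil and crew. Non-binding: stone (15 unused), mulch (16 unused).
By complementary slackness, y = 0 for the non-binding constraints.
The binding rows give the dual system: 1·y_soil + 2·y_crew = 14.5 and 6·y_soil + 1·y_crew = 21.
This yields shadow prices y_soil = 2.5, y_crew = 6.
Δz = y_soil·Δb = 2.5 × (5) = 12.5, so new z* = 726.5 + 12.5 = 739.

739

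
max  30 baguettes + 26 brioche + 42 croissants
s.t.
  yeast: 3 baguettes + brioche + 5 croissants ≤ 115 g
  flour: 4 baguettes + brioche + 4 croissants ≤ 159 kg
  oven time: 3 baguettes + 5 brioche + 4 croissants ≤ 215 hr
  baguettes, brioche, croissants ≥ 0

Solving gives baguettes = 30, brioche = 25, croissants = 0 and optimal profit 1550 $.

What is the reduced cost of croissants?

Check each constraint at x*: yeast 115/115 (tight); flour 145/159 (slack 14); oven time 215/215 (tight).
Slack constraints have shadow price 0 (complementary slackness).
Dual feasibility on the basic columns requires 3·y_yeast + 3·y_oven time = 30, 1·y_yeast + 5·y_oven time = 26.
This yields shadow prices y_yeast = 6, y_oven time = 4.
Reduced cost of croissants: c₃ − yᵀa₃ = 42 − (6·5 + 4·4) = 42 − 46 = -4.

-4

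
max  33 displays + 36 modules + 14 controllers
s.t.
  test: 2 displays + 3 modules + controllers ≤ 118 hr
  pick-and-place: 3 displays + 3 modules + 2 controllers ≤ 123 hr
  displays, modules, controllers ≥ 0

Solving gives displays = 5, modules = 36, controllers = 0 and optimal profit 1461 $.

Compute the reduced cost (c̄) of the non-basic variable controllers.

At the optimum: test uses 118 of 118 (binding); pick-and-place uses 123 of 123 (binding).
The binding rows give the dual system: 2·y_test + 3·y_pick-and-place = 33 and 3·y_test + 3·y_pick-and-place = 36.
Solving: y_test = 3, y_pick-and-place = 9.
Reduced cost of controllers: c₃ − yᵀa₃ = 14 − (3·1 + 9·2) = 14 − 21 = -7.

-7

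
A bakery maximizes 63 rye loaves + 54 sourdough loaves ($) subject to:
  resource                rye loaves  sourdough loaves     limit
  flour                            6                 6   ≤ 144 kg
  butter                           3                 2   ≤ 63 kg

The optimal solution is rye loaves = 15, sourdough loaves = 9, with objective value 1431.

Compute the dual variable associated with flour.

Both flour and butter are binding at x*.
The binding rows give the dual system: 6·y_flour + 3·y_butter = 63 and 6·y_flour + 2·y_butter = 54.
Solving: y_flour = 6, y_butter = 9.
Shadow price of flour = 6.

6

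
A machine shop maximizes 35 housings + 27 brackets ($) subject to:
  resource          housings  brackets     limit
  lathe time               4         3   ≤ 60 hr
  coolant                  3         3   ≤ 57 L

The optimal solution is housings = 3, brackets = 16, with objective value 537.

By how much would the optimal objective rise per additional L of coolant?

1

At the optimum: lathe time uses 60 of 60 (binding); coolant uses 57 of 57 (binding).
From A_Bᵀ y = c: 4·y_lathe time + 3·y_coolant = 35; 3·y_lathe time + 3·y_coolant = 27.
→ y_lathe time = 8 and y_coolant = 1.
Shadow price of coolant = 1.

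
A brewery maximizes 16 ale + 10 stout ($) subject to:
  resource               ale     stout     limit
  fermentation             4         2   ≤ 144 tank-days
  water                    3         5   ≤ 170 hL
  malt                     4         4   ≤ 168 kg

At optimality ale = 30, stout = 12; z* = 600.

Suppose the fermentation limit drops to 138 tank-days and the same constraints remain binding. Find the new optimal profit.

Binding: fermentation and malt. Non-binding: water (20 unused).
Since water is not tight, its dual is 0.
The binding rows give the dual system: 4·y_fermentation + 4·y_malt = 16 and 2·y_fermentation + 4·y_malt = 10.
→ y_fermentation = 3 and y_malt = 1.
Δz = y_fermentation·Δb = 3 × (-6) = -18, so new z* = 600 − 18 = 582.

582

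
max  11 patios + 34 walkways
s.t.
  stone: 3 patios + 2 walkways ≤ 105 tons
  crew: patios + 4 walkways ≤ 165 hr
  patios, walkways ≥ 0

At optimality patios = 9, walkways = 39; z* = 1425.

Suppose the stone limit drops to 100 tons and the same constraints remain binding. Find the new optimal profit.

Check each constraint at x*: stone 105/105 (tight); crew 165/165 (tight).
Dual feasibility on the basic columns requires 3·y_stone + 1·y_crew = 11, 2·y_stone + 4·y_crew = 34.
Solving: y_stone = 1, y_crew = 8.
Δz = y_stone·Δb = 1 × (-5) = -5, so new z* = 1425 − 5 = 1420.

1420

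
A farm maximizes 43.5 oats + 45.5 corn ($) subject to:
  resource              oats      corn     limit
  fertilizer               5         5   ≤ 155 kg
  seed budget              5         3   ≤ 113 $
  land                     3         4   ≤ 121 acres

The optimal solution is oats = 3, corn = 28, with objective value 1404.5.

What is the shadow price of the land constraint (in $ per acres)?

2

Binding: fertilizer and land. Non-binding: seed budget (14 unused).
Slack constraints have shadow price 0 (complementary slackness).
The binding rows give the dual system: 5·y_fertilizer + 3·y_land = 43.5 and 5·y_fertilizer + 4·y_land = 45.5.
Solving: y_fertilizer = 7.5, y_land = 2.
Shadow price of land = 2.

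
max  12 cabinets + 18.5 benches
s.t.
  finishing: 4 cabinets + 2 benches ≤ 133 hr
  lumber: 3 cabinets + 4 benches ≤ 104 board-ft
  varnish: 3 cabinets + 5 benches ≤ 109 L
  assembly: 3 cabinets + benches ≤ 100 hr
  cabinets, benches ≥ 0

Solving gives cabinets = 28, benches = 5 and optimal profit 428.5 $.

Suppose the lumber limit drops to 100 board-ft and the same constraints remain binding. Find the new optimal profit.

Check each constraint at x*: finishing 122/133 (slack 11); lumber 104/104 (tight); varnish 109/109 (tight); assembly 89/100 (slack 11).
Slack constraints have shadow price 0 (complementary slackness).
Dual feasibility on the basic columns requires 3·y_lumber + 3·y_varnish = 12, 4·y_lumber + 5·y_varnish = 18.5.
Solving: y_lumber = 1.5, y_varnish = 2.5.
Δz = y_lumber·Δb = 1.5 × (-4) = -6, so new z* = 428.5 − 6 = 422.5.

422.5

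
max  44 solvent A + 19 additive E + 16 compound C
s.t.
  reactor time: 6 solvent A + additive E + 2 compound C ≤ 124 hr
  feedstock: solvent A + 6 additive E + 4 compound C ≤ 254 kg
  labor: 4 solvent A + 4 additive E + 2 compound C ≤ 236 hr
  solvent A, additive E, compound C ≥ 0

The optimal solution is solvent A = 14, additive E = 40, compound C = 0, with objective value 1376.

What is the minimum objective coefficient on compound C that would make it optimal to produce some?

22

Check each constraint at x*: reactor time 124/124 (tight); feedstock 254/254 (tight); labor 216/236 (slack 20).
Since labor is not tight, its dual is 0.
The binding rows give the dual system: 6·y_reactor time + 1·y_feedstock = 44 and 1·y_reactor time + 6·y_feedstock = 19.
Solving: y_reactor time = 7, y_feedstock = 2.
compound C enters the basis when its profit ≥ yᵀa₃ = 7·2 + 2·4 = 22.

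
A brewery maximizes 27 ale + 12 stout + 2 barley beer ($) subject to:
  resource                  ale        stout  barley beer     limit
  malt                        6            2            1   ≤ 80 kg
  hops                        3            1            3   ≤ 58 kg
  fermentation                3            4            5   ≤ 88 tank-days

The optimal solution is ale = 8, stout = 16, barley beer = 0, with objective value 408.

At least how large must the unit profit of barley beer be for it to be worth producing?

9

Check each constraint at x*: malt 80/80 (tight); hops 40/58 (slack 18); fermentation 88/88 (tight).
Slack constraints have shadow price 0 (complementary slackness).
The binding rows give the dual system: 6·y_malt + 3·y_fermentation = 27 and 2·y_malt + 4·y_fermentation = 12.
Solving: y_malt = 4, y_fermentation = 1.
barley beer enters the basis when its profit ≥ yᵀa₃ = 4·1 + 1·5 = 9.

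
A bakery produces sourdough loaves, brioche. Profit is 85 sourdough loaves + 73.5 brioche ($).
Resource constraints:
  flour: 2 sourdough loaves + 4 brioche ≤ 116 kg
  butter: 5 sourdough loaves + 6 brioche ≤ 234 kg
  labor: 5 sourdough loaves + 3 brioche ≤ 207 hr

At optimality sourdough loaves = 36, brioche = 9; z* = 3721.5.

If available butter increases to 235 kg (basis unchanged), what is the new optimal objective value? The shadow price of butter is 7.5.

3729

Δb = 1, so new z* = 3721.5 + (7.5)·(1) = 3721.5 + 7.5 = 3729.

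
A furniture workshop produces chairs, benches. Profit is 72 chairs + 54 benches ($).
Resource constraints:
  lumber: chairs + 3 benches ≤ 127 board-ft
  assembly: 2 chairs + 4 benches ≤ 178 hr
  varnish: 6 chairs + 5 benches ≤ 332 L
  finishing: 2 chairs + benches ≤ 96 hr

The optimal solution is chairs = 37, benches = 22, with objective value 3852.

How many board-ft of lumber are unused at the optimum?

24

lumber used = 1·37 + 3·22 = 103; slack = 127 − 103 = 24.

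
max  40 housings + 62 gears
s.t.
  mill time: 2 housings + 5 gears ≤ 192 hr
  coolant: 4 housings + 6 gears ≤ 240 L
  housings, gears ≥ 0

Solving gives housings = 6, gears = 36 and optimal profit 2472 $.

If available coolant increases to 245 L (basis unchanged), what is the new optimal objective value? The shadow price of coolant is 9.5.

Δb = 5, so new z* = 2472 + (9.5)·(5) = 2472 + 47.5 = 2519.5.

2519.5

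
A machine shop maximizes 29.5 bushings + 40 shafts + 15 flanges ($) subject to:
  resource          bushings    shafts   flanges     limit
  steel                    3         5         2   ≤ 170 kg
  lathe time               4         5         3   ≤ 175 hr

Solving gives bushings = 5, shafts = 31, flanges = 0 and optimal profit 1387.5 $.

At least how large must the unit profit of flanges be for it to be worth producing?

Check each constraint at x*: steel 170/170 (tight); lathe time 175/175 (tight).
Dual feasibility on the basic columns requires 3·y_steel + 4·y_lathe time = 29.5, 5·y_steel + 5·y_lathe time = 40.
Solving: y_steel = 2.5, y_lathe time = 5.5.
flanges enters the basis when its profit ≥ yᵀa₃ = 2.5·2 + 5.5·3 = 21.5.

21.5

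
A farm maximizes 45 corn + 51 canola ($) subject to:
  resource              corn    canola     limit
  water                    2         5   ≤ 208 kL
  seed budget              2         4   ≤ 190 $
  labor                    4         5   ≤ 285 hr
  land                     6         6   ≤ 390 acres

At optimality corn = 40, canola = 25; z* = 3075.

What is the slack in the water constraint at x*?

3

water used = 2·40 + 5·25 = 205; slack = 208 − 205 = 3.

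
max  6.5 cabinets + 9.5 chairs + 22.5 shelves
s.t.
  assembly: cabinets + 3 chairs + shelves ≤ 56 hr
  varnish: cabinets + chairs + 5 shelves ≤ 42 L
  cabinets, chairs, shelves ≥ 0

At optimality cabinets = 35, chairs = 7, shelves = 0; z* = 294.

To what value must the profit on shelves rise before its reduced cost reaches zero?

Check each constraint at x*: assembly 56/56 (tight); varnish 42/42 (tight).
Dual feasibility on the basic columns requires 1·y_assembly + 1·y_varnish = 6.5, 3·y_assembly + 1·y_varnish = 9.5.
This yields shadow prices y_assembly = 1.5, y_varnish = 5.
shelves enters the basis when its profit ≥ yᵀa₃ = 1.5·1 + 5·5 = 26.5.

26.5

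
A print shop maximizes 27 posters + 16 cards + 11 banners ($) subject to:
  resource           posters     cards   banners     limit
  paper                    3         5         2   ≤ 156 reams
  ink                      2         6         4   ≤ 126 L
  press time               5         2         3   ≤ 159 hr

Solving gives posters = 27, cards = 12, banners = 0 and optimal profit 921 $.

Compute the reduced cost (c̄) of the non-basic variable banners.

At the optimum: paper uses 141 of 156 (slack = 15); ink uses 126 of 126 (binding); press time uses 159 of 159 (binding).
Slack constraints have shadow price 0 (complementary slackness).
The binding rows give the dual system: 2·y_ink + 5·y_press time = 27 and 6·y_ink + 2·y_press time = 16.
→ y_ink = 1 and y_press time = 5.
Reduced cost of banners: c₃ − yᵀa₃ = 11 − (1·4 + 5·3) = 11 − 19 = -8.

-8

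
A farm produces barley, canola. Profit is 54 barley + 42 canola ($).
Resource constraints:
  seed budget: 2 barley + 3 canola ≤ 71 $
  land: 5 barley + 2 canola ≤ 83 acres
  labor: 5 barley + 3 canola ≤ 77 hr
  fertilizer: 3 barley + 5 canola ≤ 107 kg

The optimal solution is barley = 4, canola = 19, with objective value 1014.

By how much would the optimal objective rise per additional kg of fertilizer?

Binding: labor and fertilizer. Non-binding: seed budget (6 unused), land (25 unused).
Slack constraints have shadow price 0 (complementary slackness).
The binding rows give the dual system: 5·y_labor + 3·y_fertilizer = 54 and 3·y_labor + 5·y_fertilizer = 42.
This yields shadow prices y_labor = 9, y_fertilizer = 3.
Shadow price of fertilizer = 3.

3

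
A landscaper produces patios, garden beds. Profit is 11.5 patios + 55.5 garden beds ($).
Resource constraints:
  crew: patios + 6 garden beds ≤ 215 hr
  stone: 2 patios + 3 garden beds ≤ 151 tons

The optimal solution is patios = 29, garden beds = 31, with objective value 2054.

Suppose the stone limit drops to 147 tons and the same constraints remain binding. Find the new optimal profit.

2048

Both crew and stone are binding at x*.
Dual feasibility on the basic columns requires 1·y_crew + 2·y_stone = 11.5, 6·y_crew + 3·y_stone = 55.5.
Solving: y_crew = 8.5, y_stone = 1.5.
Δz = y_stone·Δb = 1.5 × (-4) = -6, so new z* = 2054 − 6 = 2048.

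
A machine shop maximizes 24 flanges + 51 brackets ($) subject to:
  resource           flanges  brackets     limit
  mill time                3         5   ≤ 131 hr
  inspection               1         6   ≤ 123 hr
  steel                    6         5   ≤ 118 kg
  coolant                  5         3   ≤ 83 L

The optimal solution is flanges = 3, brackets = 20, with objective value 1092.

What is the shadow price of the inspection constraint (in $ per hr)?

6

At the optimum: mill time uses 109 of 131 (slack = 22); inspection uses 123 of 123 (binding); steel uses 118 of 118 (binding); coolant uses 75 of 83 (slack = 8).
By complementary slackness, y = 0 for the non-binding constraints.
Dual feasibility on the basic columns requires 1·y_inspection + 6·y_steel = 24, 6·y_inspection + 5·y_steel = 51.
This yields shadow prices y_inspection = 6, y_steel = 3.
Shadow price of inspection = 6.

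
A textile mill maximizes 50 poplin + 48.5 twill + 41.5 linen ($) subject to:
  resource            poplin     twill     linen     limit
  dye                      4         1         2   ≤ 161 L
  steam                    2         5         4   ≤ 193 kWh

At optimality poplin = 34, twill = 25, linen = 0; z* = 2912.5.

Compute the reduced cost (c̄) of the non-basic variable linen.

-7.5

Both dye and steam are binding at x*.
The binding rows give the dual system: 4·y_dye + 2·y_steam = 50 and 1·y_dye + 5·y_steam = 48.5.
→ y_dye = 8.5 and y_steam = 8.
Reduced cost of linen: c₃ − yᵀa₃ = 41.5 − (8.5·2 + 8·4) = 41.5 − 49 = -7.5.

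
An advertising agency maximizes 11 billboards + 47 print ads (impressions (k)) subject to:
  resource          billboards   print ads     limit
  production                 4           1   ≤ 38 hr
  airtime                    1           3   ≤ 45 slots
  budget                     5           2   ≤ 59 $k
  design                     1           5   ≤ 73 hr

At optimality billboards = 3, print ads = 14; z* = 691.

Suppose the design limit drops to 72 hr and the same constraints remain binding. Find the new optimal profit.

684

Binding: airtime and design. Non-binding: production (12 unused), budget (16 unused).
By complementary slackness, y = 0 for the non-binding constraints.
Dual feasibility on the basic columns requires 1·y_airtime + 1·y_design = 11, 3·y_airtime + 5·y_design = 47.
Solving: y_airtime = 4, y_design = 7.
Δz = y_design·Δb = 7 × (-1) = -7, so new z* = 691 − 7 = 684.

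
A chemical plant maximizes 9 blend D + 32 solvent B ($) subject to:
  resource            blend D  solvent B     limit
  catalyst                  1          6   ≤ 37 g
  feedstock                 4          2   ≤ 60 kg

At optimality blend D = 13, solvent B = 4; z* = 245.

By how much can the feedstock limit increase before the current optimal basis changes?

Binding constraints: catalyst, feedstock. The basis is B = [[1,6],[4,2]] with det -22.
Per unit increase in feedstock, x* moves by d = (0.2727, -0.0455).
The basis stays optimal until solvent B reaches 0; allowable increase = 88 kg.

88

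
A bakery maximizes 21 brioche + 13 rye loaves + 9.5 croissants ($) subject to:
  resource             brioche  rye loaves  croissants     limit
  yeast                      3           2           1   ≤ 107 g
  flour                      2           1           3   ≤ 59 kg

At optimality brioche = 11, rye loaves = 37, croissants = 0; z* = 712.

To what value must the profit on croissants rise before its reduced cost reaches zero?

14

At the optimum: yeast uses 107 of 107 (binding); flour uses 59 of 59 (binding).
The binding rows give the dual system: 3·y_yeast + 2·y_flour = 21 and 2·y_yeast + 1·y_flour = 13.
This yields shadow prices y_yeast = 5, y_flour = 3.
croissants enters the basis when its profit ≥ yᵀa₃ = 5·1 + 3·3 = 14.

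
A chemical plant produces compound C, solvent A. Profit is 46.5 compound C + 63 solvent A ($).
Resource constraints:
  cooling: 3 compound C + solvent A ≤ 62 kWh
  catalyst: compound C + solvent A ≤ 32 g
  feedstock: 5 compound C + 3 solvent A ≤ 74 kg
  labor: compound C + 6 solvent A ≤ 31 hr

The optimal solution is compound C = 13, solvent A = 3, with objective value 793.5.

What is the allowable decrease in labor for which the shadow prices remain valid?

16.2

Binding constraints: feedstock, labor. The basis is B = [[5,3],[1,6]] with det 27.
Per unit decrease in labor, x* moves by d = (0.1111, -0.1852).
The basis stays optimal until solvent A reaches 0; allowable decrease = 16.2 hr.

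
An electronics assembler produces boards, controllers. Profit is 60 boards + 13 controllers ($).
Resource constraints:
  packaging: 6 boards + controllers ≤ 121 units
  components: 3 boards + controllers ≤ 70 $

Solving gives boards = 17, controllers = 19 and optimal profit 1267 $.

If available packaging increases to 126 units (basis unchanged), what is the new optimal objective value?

At the optimum: packaging uses 121 of 121 (binding); components uses 70 of 70 (binding).
From A_Bᵀ y = c: 6·y_packaging + 3·y_components = 60; 1·y_packaging + 1·y_components = 13.
→ y_packaging = 7 and y_components = 6.
Δz = y_packaging·Δb = 7 × (5) = 35, so new z* = 1267 + 35 = 1302.

1302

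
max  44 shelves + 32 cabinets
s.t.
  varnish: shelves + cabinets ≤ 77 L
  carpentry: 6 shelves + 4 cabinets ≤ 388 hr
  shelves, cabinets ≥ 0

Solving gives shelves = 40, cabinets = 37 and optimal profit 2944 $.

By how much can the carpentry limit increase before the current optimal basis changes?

74

Binding constraints: varnish, carpentry. The basis is B = [[1,1],[6,4]] with det -2.
Per unit increase in carpentry, x* moves by d = (0.5, -0.5).
The basis stays optimal until cabinets reaches 0; allowable increase = 74 hr.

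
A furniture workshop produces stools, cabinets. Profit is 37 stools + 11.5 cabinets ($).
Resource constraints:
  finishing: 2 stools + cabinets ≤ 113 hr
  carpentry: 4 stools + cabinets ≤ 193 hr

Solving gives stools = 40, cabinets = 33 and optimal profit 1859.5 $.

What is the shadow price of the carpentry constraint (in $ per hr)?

7

At the optimum: finishing uses 113 of 113 (binding); carpentry uses 193 of 193 (binding).
The binding rows give the dual system: 2·y_finishing + 4·y_carpentry = 37 and 1·y_finishing + 1·y_carpentry = 11.5.
Solving: y_finishing = 4.5, y_carpentry = 7.
Shadow price of carpentry = 7.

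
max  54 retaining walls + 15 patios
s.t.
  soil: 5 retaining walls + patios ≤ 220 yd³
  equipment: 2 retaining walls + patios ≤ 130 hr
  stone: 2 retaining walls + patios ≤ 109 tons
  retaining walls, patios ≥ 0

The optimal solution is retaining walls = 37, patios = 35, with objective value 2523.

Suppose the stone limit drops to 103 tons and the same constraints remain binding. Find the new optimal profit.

Check each constraint at x*: soil 220/220 (tight); equipment 109/130 (slack 21); stone 109/109 (tight).
Slack constraints have shadow price 0 (complementary slackness).
Dual feasibility on the basic columns requires 5·y_soil + 2·y_stone = 54, 1·y_soil + 1·y_stone = 15.
→ y_soil = 8 and y_stone = 7.
Δz = y_stone·Δb = 7 × (-6) = -42, so new z* = 2523 − 42 = 2481.

2481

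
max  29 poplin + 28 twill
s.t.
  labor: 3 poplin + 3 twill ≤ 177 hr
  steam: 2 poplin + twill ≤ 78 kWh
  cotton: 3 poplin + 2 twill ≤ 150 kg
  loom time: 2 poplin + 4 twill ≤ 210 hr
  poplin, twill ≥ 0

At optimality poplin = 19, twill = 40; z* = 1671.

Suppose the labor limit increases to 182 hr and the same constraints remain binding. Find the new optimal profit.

Check each constraint at x*: labor 177/177 (tight); steam 78/78 (tight); cotton 137/150 (slack 13); loom time 198/210 (slack 12).
By complementary slackness, y = 0 for the non-binding constraints.
Dual feasibility on the basic columns requires 3·y_labor + 2·y_steam = 29, 3·y_labor + 1·y_steam = 28.
This yields shadow prices y_labor = 9, y_steam = 1.
Δz = y_labor·Δb = 9 × (5) = 45, so new z* = 1671 + 45 = 1716.

1716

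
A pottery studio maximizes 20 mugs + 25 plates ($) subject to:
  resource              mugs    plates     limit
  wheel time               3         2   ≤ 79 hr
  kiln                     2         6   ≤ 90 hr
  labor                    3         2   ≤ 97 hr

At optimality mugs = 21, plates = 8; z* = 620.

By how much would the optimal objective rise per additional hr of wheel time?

Check each constraint at x*: wheel time 79/79 (tight); kiln 90/90 (tight); labor 79/97 (slack 18).
By complementary slackness, y = 0 for the non-binding constraint.
Dual feasibility on the basic columns requires 3·y_wheel time + 2·y_kiln = 20, 2·y_wheel time + 6·y_kiln = 25.
Solving: y_wheel time = 5, y_kiln = 2.5.
Shadow price of wheel time = 5.

5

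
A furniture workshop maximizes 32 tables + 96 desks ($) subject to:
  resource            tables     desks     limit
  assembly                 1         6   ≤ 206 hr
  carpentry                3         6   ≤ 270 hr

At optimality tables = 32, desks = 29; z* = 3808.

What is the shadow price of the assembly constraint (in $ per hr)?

Check each constraint at x*: assembly 206/206 (tight); carpentry 270/270 (tight).
From A_Bᵀ y = c: 1·y_assembly + 3·y_carpentry = 32; 6·y_assembly + 6·y_carpentry = 96.
This yields shadow prices y_assembly = 8, y_carpentry = 8.
Shadow price of assembly = 8.

8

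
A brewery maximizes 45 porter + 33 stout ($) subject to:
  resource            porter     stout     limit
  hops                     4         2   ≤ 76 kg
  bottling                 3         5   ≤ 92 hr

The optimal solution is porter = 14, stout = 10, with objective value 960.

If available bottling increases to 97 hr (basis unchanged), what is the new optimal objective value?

975

Both hops and bottling are binding at x*.
The binding rows give the dual system: 4·y_hops + 3·y_bottling = 45 and 2·y_hops + 5·y_bottling = 33.
Solving: y_hops = 9, y_bottling = 3.
Δz = y_bottling·Δb = 3 × (5) = 15, so new z* = 960 + 15 = 975.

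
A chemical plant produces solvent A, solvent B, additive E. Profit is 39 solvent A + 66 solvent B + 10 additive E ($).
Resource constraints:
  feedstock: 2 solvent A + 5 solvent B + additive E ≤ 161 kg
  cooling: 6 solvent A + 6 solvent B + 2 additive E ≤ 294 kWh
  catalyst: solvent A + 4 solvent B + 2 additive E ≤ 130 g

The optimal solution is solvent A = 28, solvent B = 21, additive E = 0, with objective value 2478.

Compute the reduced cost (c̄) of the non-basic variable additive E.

Check each constraint at x*: feedstock 161/161 (tight); cooling 294/294 (tight); catalyst 112/130 (slack 18).
Slack constraints have shadow price 0 (complementary slackness).
Dual feasibility on the basic columns requires 2·y_feedstock + 6·y_cooling = 39, 5·y_feedstock + 6·y_cooling = 66.
Solving: y_feedstock = 9, y_cooling = 3.5.
Reduced cost of additive E: c₃ − yᵀa₃ = 10 − (9·1 + 3.5·2) = 10 − 16 = -6.

-6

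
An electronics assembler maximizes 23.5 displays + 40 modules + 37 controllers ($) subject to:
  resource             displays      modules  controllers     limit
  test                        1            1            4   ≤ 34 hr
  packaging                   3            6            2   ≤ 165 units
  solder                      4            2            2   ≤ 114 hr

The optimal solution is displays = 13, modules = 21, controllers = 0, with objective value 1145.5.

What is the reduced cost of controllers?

Binding: test and packaging. Non-binding: solder (20 unused).
By complementary slackness, y = 0 for the non-binding constraint.
The binding rows give the dual system: 1·y_test + 3·y_packaging = 23.5 and 1·y_test + 6·y_packaging = 40.
This yields shadow prices y_test = 7, y_packaging = 5.5.
Reduced cost of controllers: c₃ − yᵀa₃ = 37 − (7·4 + 5.5·2) = 37 − 39 = -2.

-2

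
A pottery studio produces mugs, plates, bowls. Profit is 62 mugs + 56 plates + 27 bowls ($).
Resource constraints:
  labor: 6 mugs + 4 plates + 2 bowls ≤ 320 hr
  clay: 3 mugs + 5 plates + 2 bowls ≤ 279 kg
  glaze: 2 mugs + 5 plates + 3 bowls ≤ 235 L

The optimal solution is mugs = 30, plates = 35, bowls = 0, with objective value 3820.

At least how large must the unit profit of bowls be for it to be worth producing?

Check each constraint at x*: labor 320/320 (tight); clay 265/279 (slack 14); glaze 235/235 (tight).
By complementary slackness, y = 0 for the non-binding constraint.
Dual feasibility on the basic columns requires 6·y_labor + 2·y_glaze = 62, 4·y_labor + 5·y_glaze = 56.
Solving: y_labor = 9, y_glaze = 4.
bowls enters the basis when its profit ≥ yᵀa₃ = 9·2 + 4·3 = 30.

30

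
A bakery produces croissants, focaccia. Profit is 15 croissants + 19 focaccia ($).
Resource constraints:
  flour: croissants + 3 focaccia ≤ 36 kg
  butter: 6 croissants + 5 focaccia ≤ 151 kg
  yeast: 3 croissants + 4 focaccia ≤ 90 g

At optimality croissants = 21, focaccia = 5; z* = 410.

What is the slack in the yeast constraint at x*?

yeast used = 3·21 + 4·5 = 83; slack = 90 − 83 = 7.

7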